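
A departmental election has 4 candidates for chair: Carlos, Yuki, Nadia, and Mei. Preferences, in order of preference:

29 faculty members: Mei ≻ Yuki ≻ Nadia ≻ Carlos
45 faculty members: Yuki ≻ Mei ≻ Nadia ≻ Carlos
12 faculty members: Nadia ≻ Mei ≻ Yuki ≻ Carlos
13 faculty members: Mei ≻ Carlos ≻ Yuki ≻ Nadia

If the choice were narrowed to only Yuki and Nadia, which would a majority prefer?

Yuki

Voters preferring Yuki to Nadia: 87; preferring Nadia to Yuki: 12.
Yuki wins the head-to-head.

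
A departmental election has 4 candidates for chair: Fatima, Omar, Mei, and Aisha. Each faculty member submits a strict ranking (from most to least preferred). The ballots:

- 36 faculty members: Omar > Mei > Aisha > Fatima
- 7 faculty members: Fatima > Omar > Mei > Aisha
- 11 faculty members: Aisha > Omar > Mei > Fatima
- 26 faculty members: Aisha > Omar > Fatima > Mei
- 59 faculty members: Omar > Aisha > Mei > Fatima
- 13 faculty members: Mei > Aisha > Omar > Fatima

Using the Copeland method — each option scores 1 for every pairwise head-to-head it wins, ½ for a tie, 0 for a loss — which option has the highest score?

Omar

Fatima: loses to Omar, Mei, and Aisha → score 0.
Omar: beats Fatima, Mei, and Aisha → score 3.
Mei: beats Fatima; loses to Omar and Aisha → score 1.
Aisha: beats Fatima and Mei; loses to Omar → score 2.
Omar has the best pairwise record.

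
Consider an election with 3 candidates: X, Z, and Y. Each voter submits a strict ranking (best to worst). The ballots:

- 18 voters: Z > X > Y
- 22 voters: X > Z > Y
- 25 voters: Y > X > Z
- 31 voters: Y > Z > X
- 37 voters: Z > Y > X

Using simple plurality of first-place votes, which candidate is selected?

Y

First-place votes: X 22, Z 55, Y 56.
Y has the most first-place votes.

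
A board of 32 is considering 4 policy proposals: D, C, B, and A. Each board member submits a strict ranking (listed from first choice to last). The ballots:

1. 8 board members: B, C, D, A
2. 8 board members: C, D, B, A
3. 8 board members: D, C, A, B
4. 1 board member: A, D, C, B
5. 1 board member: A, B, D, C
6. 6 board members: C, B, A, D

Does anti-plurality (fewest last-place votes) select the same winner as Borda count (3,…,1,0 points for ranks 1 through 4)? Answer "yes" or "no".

yes

Anti-plurality — last-place votes: D 6, C 1, B 9, A 16. Winner: C.
Borda — scores: D 51, C 75, B 46, A 20. Winner: C.
The two methods agree.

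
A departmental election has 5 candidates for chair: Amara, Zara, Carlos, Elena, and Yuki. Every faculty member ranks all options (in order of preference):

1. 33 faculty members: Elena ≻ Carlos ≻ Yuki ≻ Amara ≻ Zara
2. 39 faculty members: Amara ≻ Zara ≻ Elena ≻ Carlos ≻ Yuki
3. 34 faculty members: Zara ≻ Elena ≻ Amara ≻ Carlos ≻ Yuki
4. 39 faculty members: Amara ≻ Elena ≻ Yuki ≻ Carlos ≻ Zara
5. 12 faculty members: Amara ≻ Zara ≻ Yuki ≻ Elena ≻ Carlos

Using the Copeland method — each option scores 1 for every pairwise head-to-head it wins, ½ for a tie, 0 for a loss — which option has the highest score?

Amara: beats Zara, Carlos, Elena, and Yuki → score 4.
Zara: beats Carlos, Elena, and Yuki; loses to Amara → score 3.
Carlos: beats Yuki; loses to Amara, Zara, and Elena → score 1.
Elena: beats Carlos and Yuki; loses to Amara and Zara → score 2.
Yuki: loses to Amara, Zara, Carlos, and Elena → score 0.
Amara has the best pairwise record.

Amara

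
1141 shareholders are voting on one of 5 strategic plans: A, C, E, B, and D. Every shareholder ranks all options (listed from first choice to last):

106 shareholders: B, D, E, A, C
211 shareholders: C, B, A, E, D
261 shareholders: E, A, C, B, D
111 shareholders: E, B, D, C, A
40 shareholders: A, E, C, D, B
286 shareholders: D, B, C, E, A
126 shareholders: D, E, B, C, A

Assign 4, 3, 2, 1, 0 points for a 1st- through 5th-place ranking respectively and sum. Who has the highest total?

B

A: 106·1 + 211·2 + 261·3 + 111·0 + 40·4 + 286·0 + 126·0 = 1471
C: 106·0 + 211·4 + 261·2 + 111·1 + 40·2 + 286·2 + 126·1 = 2255
E: 106·2 + 211·1 + 261·4 + 111·4 + 40·3 + 286·1 + 126·3 = 2695
B: 106·4 + 211·3 + 261·1 + 111·3 + 40·0 + 286·3 + 126·2 = 2761
D: 106·3 + 211·0 + 261·0 + 111·2 + 40·1 + 286·4 + 126·4 = 2228
B has the highest Borda score (2761).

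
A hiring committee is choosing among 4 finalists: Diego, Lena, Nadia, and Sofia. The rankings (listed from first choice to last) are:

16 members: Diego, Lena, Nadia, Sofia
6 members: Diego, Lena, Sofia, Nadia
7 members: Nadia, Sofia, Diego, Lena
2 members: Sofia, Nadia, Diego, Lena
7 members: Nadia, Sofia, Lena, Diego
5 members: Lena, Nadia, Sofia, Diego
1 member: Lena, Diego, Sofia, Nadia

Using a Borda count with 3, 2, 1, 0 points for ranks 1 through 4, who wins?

Diego: 16·3 + 6·3 + 7·1 + 2·1 + 7·0 + 5·0 + 1·2 = 77
Lena: 16·2 + 6·2 + 7·0 + 2·0 + 7·1 + 5·3 + 1·3 = 69
Nadia: 16·1 + 6·0 + 7·3 + 2·2 + 7·3 + 5·2 + 1·0 = 72
Sofia: 16·0 + 6·1 + 7·2 + 2·3 + 7·2 + 5·1 + 1·1 = 46
Diego has the highest Borda score (77).

Diego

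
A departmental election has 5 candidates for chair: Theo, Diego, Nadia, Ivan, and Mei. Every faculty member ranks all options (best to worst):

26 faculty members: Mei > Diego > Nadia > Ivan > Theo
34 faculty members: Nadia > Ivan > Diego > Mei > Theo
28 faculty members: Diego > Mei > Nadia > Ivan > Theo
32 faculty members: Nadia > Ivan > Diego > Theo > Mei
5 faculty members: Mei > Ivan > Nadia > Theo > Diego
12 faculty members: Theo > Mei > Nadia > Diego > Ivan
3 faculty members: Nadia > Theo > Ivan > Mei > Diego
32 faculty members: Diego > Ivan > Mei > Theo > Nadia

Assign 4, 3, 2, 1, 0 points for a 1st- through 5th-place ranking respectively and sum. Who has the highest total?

Theo: 26·0 + 34·0 + 28·0 + 32·1 + 5·1 + 12·4 + 3·3 + 32·1 = 126
Diego: 26·3 + 34·2 + 28·4 + 32·2 + 5·0 + 12·1 + 3·0 + 32·4 = 462
Nadia: 26·2 + 34·4 + 28·2 + 32·4 + 5·2 + 12·2 + 3·4 + 32·0 = 418
Ivan: 26·1 + 34·3 + 28·1 + 32·3 + 5·3 + 12·0 + 3·2 + 32·3 = 369
Mei: 26·4 + 34·1 + 28·3 + 32·0 + 5·4 + 12·3 + 3·1 + 32·2 = 345
Diego has the highest Borda score (462).

Diego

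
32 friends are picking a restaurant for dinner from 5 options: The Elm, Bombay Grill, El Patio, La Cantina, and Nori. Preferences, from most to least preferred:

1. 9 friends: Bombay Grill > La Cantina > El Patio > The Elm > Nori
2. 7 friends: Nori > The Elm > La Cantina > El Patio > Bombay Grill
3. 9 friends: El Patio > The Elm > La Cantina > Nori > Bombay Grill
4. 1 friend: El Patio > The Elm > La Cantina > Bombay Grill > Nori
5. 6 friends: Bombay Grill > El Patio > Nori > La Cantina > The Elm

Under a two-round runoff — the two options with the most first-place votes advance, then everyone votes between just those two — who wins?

El Patio

Round 1 first-place votes: The Elm 0, Bombay Grill 15, El Patio 10, La Cantina 0, Nori 7.
Bombay Grill and El Patio advance.
Runoff: Bombay Grill is preferred to El Patio by 15 voters; El Patio by 17.
El Patio wins the runoff.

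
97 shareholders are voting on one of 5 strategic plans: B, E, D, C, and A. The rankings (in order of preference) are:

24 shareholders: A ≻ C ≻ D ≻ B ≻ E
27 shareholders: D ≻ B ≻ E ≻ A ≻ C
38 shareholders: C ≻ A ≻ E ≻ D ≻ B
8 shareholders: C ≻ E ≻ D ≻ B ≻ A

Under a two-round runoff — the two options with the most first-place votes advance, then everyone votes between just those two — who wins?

C

Round 1 first-place votes: B 0, E 0, D 27, C 46, A 24.
C and D advance.
Runoff: C is preferred to D by 70 voters; D by 27.
C wins the runoff.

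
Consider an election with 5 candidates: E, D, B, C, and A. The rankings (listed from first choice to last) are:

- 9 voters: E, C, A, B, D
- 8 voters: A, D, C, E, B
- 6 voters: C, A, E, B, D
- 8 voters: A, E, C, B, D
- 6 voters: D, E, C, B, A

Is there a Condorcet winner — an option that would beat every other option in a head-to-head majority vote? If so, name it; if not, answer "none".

none

Checking pairwise contests:
A beats E 22–15.
E beats D 23–14.
E beats B 37–0.
E beats C 23–14.
C beats A 21–16.
Every option loses at least one head-to-head, so there is no Condorcet winner.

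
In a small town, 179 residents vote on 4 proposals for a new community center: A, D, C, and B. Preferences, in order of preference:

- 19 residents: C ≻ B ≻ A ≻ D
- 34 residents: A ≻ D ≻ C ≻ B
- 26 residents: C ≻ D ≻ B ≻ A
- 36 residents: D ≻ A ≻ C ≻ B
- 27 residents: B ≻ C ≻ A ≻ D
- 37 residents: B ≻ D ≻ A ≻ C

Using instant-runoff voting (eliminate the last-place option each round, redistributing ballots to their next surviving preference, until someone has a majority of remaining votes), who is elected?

D

Round 1: A 34, D 36, C 45, B 64. Eliminate A.
Round 2: D 70, C 45, B 64. Eliminate C.
Round 3: D 96, B 83. D has a majority.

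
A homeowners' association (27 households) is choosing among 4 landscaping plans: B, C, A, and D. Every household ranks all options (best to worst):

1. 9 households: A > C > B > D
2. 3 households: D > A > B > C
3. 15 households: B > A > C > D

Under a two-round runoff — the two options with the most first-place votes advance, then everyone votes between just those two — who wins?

Round 1 first-place votes: B 15, C 0, A 9, D 3.
B and A advance.
Runoff: B is preferred to A by 15 voters; A by 12.
B wins the runoff.

B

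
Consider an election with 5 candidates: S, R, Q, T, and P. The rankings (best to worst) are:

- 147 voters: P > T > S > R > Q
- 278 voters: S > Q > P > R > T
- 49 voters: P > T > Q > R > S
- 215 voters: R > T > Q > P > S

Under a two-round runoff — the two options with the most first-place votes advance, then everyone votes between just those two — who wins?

Round 1 first-place votes: S 278, R 215, Q 0, T 0, P 196.
S and R advance.
Runoff: S is preferred to R by 425 voters; R by 264.
S wins the runoff.

S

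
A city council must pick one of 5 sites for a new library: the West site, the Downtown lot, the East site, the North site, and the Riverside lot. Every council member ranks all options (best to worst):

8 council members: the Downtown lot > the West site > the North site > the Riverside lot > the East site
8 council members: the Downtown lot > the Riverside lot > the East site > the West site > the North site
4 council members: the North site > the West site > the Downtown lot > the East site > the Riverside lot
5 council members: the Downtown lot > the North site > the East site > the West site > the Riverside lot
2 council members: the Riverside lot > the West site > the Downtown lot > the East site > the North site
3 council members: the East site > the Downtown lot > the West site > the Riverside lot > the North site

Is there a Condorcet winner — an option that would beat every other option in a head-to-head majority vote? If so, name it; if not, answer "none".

the Downtown lot vs the West site: 24–6 for the Downtown lot.
the Downtown lot vs the East site: 27–3 for the Downtown lot.
the Downtown lot vs the North site: 26–4 for the Downtown lot.
the Downtown lot vs the Riverside lot: 28–2 for the Downtown lot.
the Downtown lot beats every other option head-to-head.

the Downtown lot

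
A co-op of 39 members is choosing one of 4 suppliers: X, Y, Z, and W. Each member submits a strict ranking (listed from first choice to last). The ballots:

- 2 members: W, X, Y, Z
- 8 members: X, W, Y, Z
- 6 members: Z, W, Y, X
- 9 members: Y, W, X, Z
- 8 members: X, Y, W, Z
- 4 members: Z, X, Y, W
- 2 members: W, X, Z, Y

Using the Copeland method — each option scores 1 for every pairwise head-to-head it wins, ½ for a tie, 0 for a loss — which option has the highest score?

X

X: beats Y, Z, and W → score 3.
Y: beats Z and W; loses to X → score 2.
Z: loses to X, Y, and W → score 0.
W: beats Z; loses to X and Y → score 1.
X has the best pairwise record.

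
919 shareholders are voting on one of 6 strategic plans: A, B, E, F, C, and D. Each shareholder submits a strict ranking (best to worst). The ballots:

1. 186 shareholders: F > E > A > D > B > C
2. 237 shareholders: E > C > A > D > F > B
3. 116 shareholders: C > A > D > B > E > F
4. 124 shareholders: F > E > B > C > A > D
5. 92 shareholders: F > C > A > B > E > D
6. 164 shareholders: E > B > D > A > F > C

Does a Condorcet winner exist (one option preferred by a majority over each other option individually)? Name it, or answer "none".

E

E vs A: 711–208 for E.
E vs B: 711–208 for E.
E vs F: 517–402 for E.
E vs C: 711–208 for E.
E vs D: 803–116 for E.
E beats every other option head-to-head.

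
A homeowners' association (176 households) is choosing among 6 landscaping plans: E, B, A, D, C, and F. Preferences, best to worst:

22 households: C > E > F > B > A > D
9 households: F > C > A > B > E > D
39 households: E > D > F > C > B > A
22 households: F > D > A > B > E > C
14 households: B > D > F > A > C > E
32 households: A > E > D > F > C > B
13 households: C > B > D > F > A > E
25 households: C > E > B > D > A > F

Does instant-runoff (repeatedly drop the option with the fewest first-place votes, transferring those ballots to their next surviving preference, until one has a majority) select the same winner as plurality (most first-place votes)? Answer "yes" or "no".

Instant-runoff — R1 E 39, B 14, A 32, D 0, C 60, F 31 (D out); R2 E 39, B 14, A 32, C 60, F 31 (B out); R3 E 39, A 32, C 60, F 45 (A out); R4 E 71, C 60, F 45 (F out); R5 E 93, C 83 (E winner). Winner: E.
Plurality — first-place votes: E 39, B 14, A 32, D 0, C 60, F 31. Winner: C.
The two methods disagree.

no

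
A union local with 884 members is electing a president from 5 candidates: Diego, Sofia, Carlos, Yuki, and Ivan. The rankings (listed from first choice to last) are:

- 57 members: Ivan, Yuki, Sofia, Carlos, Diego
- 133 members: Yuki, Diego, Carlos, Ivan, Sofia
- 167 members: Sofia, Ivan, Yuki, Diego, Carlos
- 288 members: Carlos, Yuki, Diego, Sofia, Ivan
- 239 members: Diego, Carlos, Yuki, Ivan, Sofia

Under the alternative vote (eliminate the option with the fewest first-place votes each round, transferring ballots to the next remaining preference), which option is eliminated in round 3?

Round 1: Diego 239, Sofia 167, Carlos 288, Yuki 133, Ivan 57. Eliminate Ivan.
Round 2: Diego 239, Sofia 167, Carlos 288, Yuki 190. Eliminate Sofia.
Round 3: Diego 239, Carlos 288, Yuki 357. Eliminate Diego.

Diego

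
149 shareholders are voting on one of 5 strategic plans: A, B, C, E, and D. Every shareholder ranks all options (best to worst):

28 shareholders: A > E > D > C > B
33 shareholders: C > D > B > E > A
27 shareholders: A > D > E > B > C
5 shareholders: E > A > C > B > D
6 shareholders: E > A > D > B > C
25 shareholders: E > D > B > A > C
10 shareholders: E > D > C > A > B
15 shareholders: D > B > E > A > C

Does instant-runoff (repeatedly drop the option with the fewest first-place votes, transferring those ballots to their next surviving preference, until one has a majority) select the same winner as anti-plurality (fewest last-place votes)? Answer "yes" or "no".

Instant-runoff — R1 A 55, B 0, C 33, E 46, D 15 (B out); R2 A 55, C 33, E 46, D 15 (D out); R3 A 55, C 33, E 61 (C out); R4 A 55, E 94 (E winner). Winner: E.
Anti-plurality — last-place votes: A 33, B 38, C 73, E 0, D 5. Winner: E.
The two methods agree.

yes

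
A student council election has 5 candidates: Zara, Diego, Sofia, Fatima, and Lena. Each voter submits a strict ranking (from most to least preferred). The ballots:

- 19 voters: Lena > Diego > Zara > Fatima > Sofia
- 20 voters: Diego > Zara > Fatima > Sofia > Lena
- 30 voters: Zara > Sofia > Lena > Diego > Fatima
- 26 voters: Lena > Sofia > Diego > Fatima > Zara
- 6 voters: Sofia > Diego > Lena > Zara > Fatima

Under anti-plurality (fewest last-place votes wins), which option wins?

Diego

Last-place votes: Zara 26, Diego 0, Sofia 19, Fatima 36, Lena 20.
Diego is ranked last by the fewest voters, so Diego wins.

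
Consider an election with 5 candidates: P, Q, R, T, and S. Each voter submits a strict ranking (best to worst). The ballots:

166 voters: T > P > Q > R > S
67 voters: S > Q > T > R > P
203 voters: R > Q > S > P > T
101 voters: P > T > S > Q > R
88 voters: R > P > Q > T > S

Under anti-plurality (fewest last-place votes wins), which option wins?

Last-place votes: P 67, Q 0, R 101, T 203, S 254.
Q is ranked last by the fewest voters, so Q wins.

Q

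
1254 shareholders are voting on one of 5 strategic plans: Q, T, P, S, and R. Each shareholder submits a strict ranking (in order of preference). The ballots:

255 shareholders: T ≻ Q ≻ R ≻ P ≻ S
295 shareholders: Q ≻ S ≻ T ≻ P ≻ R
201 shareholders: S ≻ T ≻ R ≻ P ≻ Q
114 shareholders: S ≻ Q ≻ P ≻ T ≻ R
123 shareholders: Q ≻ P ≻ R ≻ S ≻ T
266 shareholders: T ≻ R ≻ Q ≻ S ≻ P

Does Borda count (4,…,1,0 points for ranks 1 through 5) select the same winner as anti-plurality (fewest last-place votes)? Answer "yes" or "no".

yes

Borda — scores: Q 3311, T 3391, P 1348, S 2534, R 1956. Winner: T.
Anti-plurality — last-place votes: Q 201, T 123, P 266, S 255, R 409. Winner: T.
The two methods agree.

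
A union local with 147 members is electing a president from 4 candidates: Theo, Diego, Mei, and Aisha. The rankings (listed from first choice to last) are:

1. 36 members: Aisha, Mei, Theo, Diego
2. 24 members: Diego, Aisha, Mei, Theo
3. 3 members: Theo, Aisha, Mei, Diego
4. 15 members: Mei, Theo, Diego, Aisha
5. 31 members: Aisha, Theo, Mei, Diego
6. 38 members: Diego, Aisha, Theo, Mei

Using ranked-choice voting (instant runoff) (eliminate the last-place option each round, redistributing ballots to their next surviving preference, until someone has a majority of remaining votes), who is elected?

Round 1: Theo 3, Diego 62, Mei 15, Aisha 67. Eliminate Theo.
Round 2: Diego 62, Mei 15, Aisha 70. Eliminate Mei.
Round 3: Diego 77, Aisha 70. Diego has a majority.

Diego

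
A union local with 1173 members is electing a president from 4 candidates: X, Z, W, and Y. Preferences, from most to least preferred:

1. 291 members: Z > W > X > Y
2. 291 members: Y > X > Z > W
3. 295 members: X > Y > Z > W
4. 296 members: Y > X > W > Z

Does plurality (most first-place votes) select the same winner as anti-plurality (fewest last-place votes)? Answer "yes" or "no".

no

Plurality — first-place votes: X 295, Z 291, W 0, Y 587. Winner: Y.
Anti-plurality — last-place votes: X 0, Z 296, W 586, Y 291. Winner: X.
The two methods disagree.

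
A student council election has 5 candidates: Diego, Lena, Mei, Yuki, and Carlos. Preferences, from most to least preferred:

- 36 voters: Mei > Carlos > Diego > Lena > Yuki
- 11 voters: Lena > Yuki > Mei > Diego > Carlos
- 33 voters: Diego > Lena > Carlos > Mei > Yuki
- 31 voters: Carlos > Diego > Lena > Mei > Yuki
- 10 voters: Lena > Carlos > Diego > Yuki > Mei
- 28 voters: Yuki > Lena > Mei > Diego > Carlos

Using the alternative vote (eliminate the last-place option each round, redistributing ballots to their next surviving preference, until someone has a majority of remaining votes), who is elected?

Round 1: Diego 33, Lena 21, Mei 36, Yuki 28, Carlos 31. Eliminate Lena.
Round 2: Diego 33, Mei 36, Yuki 39, Carlos 41. Eliminate Diego.
Round 3: Mei 36, Yuki 39, Carlos 74. Eliminate Mei.
Round 4: Yuki 39, Carlos 110. Carlos has a majority.

Carlos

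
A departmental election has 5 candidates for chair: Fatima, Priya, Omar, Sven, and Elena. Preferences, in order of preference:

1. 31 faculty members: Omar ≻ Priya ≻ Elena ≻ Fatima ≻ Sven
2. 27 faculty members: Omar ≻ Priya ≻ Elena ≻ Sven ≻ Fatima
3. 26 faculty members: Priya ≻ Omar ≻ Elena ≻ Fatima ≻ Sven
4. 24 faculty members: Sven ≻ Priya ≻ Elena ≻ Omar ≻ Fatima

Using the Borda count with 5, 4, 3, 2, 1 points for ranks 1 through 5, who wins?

Fatima: 31·2 + 27·1 + 26·2 + 24·1 = 165
Priya: 31·4 + 27·4 + 26·5 + 24·4 = 458
Omar: 31·5 + 27·5 + 26·4 + 24·2 = 442
Sven: 31·1 + 27·2 + 26·1 + 24·5 = 231
Elena: 31·3 + 27·3 + 26·3 + 24·3 = 324
Priya has the highest Borda score (458).

Priya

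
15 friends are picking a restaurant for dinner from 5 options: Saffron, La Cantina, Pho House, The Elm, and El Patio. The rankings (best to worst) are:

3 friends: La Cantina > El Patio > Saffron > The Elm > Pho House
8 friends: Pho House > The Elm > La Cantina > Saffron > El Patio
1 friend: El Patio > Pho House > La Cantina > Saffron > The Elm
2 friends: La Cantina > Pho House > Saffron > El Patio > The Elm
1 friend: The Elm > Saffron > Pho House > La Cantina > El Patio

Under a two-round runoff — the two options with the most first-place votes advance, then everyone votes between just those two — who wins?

Round 1 first-place votes: Saffron 0, La Cantina 5, Pho House 8, The Elm 1, El Patio 1.
Pho House and La Cantina advance.
Runoff: Pho House is preferred to La Cantina by 10 voters; La Cantina by 5.
Pho House wins the runoff.

Pho House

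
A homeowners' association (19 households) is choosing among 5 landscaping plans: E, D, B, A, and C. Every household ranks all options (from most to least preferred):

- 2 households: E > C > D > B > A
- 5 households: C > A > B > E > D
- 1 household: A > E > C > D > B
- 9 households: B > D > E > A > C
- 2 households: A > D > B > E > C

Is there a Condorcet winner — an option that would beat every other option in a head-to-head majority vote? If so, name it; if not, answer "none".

B vs E: 16–3 for B.
B vs D: 14–5 for B.
B vs A: 11–8 for B.
B vs C: 11–8 for B.
B beats every other option head-to-head.

B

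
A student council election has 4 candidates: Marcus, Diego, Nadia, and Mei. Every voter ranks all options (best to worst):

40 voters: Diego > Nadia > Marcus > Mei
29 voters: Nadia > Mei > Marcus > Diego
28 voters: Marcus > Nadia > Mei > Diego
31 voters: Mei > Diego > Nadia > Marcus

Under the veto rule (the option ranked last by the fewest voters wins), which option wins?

Nadia

Last-place votes: Marcus 31, Diego 57, Nadia 0, Mei 40.
Nadia is ranked last by the fewest voters, so Nadia wins.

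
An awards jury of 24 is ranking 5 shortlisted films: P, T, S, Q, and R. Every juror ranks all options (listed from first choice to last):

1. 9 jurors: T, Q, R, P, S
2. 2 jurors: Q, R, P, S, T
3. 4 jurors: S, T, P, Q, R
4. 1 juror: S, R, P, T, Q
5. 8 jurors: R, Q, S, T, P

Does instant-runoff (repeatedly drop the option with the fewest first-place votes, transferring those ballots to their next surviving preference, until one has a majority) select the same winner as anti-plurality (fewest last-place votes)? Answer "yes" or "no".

Instant-runoff — R1 P 0, T 9, S 5, Q 2, R 8 (P out); R2 T 9, S 5, Q 2, R 8 (Q out); R3 T 9, S 5, R 10 (S out); R4 T 13, R 11 (T winner). Winner: T.
Anti-plurality — last-place votes: P 8, T 2, S 9, Q 1, R 4. Winner: Q.
The two methods disagree.

no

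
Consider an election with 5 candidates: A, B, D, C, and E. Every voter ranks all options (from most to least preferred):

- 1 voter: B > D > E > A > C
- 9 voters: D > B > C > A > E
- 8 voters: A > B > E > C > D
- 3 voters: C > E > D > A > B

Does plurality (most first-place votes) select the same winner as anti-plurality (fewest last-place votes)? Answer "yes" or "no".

Plurality — first-place votes: A 8, B 1, D 9, C 3, E 0. Winner: D.
Anti-plurality — last-place votes: A 0, B 3, D 8, C 1, E 9. Winner: A.
The two methods disagree.

no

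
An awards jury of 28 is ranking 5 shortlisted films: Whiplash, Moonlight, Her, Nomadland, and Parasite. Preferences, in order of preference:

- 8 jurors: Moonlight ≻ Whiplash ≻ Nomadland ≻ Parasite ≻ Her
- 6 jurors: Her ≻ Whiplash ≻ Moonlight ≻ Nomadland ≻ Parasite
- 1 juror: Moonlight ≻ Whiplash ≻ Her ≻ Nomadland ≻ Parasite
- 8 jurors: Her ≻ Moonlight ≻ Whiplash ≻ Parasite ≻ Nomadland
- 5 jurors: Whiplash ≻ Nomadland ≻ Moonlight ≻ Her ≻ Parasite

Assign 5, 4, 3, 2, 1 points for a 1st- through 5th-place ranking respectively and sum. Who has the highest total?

Whiplash: 8·4 + 6·4 + 1·4 + 8·3 + 5·5 = 109
Moonlight: 8·5 + 6·3 + 1·5 + 8·4 + 5·3 = 110
Her: 8·1 + 6·5 + 1·3 + 8·5 + 5·2 = 91
Nomadland: 8·3 + 6·2 + 1·2 + 8·1 + 5·4 = 66
Parasite: 8·2 + 6·1 + 1·1 + 8·2 + 5·1 = 44
Moonlight has the highest Borda score (110).

Moonlight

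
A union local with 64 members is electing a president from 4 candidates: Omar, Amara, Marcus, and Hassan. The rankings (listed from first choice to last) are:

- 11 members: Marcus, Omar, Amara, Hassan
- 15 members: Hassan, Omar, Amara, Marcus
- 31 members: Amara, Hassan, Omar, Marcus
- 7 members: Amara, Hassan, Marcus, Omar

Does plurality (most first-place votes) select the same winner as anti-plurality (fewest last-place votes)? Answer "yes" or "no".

Plurality — first-place votes: Omar 0, Amara 38, Marcus 11, Hassan 15. Winner: Amara.
Anti-plurality — last-place votes: Omar 7, Amara 0, Marcus 46, Hassan 11. Winner: Amara.
The two methods agree.

yes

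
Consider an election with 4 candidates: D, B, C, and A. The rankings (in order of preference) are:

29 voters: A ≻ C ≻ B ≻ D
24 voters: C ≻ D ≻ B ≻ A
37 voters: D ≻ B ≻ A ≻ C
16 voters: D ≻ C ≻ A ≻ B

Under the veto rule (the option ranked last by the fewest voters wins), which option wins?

B

Last-place votes: D 29, B 16, C 37, A 24.
B is ranked last by the fewest voters, so B wins.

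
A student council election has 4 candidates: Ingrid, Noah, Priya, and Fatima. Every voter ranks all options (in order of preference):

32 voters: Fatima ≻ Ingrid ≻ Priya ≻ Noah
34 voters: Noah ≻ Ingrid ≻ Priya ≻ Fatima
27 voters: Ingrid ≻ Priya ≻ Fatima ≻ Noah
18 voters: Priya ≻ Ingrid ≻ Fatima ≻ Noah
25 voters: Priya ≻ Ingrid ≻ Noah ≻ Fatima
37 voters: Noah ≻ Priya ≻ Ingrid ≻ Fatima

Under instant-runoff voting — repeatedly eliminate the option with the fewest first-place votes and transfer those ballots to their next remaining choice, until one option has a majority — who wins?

Priya

Round 1: Ingrid 27, Noah 71, Priya 43, Fatima 32. Eliminate Ingrid.
Round 2: Noah 71, Priya 70, Fatima 32. Eliminate Fatima.
Round 3: Noah 71, Priya 102. Priya has a majority.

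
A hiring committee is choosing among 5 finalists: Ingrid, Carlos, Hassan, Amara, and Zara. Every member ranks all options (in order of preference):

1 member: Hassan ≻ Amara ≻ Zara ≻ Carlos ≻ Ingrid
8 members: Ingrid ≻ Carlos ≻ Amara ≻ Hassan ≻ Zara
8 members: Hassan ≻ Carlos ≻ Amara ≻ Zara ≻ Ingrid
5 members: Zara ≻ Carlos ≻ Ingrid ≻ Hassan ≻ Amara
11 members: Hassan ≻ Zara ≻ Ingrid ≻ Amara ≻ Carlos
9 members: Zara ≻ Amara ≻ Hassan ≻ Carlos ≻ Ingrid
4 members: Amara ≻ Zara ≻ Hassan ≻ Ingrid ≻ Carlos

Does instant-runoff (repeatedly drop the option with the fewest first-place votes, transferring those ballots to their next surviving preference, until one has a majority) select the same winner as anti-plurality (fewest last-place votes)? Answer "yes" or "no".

Instant-runoff — R1 Ingrid 8, Carlos 0, Hassan 20, Amara 4, Zara 14 (Carlos out); R2 Ingrid 8, Hassan 20, Amara 4, Zara 14 (Amara out); R3 Ingrid 8, Hassan 20, Zara 18 (Ingrid out); R4 Hassan 28, Zara 18 (Hassan winner). Winner: Hassan.
Anti-plurality — last-place votes: Ingrid 18, Carlos 15, Hassan 0, Amara 5, Zara 8. Winner: Hassan.
The two methods agree.

yes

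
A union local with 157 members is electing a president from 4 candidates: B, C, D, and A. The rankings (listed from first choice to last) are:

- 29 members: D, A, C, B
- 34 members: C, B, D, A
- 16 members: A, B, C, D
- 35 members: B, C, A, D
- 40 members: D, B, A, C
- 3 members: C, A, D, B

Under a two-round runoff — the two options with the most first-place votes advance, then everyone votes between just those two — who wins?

Round 1 first-place votes: B 35, C 37, D 69, A 16.
D and C advance.
Runoff: D is preferred to C by 69 voters; C by 88.
C wins the runoff.

C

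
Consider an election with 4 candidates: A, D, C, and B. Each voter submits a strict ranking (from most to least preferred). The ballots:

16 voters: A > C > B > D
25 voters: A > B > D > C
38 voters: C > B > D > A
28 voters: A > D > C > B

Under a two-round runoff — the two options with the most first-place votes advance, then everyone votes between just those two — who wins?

A

Round 1 first-place votes: A 69, D 0, C 38, B 0.
A and C advance.
Runoff: A is preferred to C by 69 voters; C by 38.
A wins the runoff.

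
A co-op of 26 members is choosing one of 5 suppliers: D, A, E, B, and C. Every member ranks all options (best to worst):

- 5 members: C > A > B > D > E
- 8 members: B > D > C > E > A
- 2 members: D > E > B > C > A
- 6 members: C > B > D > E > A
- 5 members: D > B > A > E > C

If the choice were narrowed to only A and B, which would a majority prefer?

Voters preferring A to B: 5; preferring B to A: 21.
B wins the head-to-head.

B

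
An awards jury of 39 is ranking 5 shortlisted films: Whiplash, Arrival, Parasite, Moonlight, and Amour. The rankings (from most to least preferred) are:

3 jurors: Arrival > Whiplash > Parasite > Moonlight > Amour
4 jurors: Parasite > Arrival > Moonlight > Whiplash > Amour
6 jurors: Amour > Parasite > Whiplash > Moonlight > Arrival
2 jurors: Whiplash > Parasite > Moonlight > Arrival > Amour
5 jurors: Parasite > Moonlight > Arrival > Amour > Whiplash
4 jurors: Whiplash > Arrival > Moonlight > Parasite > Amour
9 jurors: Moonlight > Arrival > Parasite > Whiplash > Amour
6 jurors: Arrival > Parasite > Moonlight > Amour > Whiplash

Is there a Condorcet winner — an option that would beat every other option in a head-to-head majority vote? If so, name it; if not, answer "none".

Checking pairwise contests:
Arrival beats Whiplash 27–12.
Moonlight beats Arrival 22–17.
Arrival beats Parasite 22–17.
Parasite beats Moonlight 26–13.
Whiplash beats Amour 22–17.
Every option loses at least one head-to-head, so there is no Condorcet winner.

none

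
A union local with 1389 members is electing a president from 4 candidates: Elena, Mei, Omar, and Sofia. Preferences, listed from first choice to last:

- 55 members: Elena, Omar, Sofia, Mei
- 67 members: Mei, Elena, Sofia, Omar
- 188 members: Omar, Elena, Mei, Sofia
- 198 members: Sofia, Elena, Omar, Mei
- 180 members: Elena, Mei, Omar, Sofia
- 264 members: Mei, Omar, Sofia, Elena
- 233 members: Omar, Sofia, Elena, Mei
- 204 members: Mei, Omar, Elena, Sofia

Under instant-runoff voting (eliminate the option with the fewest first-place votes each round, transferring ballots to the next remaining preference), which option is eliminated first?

Sofia

Round 1: Elena 235, Mei 535, Omar 421, Sofia 198. Eliminate Sofia.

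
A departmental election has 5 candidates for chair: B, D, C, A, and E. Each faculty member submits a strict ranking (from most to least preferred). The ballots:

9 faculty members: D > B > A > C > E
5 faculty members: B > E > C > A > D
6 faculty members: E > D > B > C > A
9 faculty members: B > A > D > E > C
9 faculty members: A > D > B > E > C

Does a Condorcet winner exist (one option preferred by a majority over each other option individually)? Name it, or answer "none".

Checking pairwise contests:
D beats B 24–14.
A beats D 23–15.
B beats C 38–0.
B beats A 29–9.
B beats E 32–6.
Every option loses at least one head-to-head, so there is no Condorcet winner.

none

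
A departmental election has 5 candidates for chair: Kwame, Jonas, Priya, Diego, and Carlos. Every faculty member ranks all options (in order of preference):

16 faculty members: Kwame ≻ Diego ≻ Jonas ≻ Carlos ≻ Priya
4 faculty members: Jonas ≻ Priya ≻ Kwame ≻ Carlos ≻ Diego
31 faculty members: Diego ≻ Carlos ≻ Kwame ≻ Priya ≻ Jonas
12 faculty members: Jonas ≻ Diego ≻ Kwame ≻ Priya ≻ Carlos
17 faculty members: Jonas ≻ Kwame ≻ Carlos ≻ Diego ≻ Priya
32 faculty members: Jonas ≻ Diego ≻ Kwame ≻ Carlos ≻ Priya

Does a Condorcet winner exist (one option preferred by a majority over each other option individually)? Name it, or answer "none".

Jonas vs Kwame: 65–47 for Jonas.
Jonas vs Priya: 81–31 for Jonas.
Jonas vs Diego: 65–47 for Jonas.
Jonas vs Carlos: 81–31 for Jonas.
Jonas beats every other option head-to-head.

Jonas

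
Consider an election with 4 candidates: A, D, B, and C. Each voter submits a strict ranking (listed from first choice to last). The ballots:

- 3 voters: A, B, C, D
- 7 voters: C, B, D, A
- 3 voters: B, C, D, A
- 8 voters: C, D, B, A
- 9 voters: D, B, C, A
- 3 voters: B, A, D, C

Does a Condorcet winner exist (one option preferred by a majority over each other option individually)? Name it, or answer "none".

none

Checking pairwise contests:
D beats A 27–6.
C beats D 21–12.
D beats B 17–16.
B beats C 18–15.
Every option loses at least one head-to-head, so there is no Condorcet winner.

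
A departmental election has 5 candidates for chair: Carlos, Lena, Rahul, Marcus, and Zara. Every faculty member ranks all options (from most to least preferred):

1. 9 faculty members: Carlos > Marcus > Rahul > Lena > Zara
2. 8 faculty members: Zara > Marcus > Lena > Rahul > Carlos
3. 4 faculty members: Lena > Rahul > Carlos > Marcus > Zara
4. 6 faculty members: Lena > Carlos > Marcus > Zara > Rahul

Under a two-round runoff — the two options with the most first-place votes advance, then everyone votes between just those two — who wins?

Round 1 first-place votes: Carlos 9, Lena 10, Rahul 0, Marcus 0, Zara 8.
Lena and Carlos advance.
Runoff: Lena is preferred to Carlos by 18 voters; Carlos by 9.
Lena wins the runoff.

Lena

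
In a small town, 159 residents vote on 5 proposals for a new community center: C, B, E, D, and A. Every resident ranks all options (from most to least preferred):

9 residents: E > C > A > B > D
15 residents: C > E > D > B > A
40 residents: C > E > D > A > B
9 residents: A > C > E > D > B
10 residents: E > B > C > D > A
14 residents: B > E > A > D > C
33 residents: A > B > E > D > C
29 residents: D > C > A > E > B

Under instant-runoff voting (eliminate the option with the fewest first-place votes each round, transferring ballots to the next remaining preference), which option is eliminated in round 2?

D

Round 1: C 55, B 14, E 19, D 29, A 42. Eliminate B.
Round 2: C 55, E 33, D 29, A 42. Eliminate D.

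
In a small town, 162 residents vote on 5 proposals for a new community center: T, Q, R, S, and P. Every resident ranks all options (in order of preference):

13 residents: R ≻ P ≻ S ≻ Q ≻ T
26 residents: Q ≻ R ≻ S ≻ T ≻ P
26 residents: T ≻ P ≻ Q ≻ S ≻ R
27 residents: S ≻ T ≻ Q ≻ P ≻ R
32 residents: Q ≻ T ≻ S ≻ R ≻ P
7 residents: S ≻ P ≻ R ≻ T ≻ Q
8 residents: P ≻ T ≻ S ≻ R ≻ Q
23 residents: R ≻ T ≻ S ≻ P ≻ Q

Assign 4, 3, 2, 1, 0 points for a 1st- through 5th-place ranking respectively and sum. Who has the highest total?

T: 13·0 + 26·1 + 26·4 + 27·3 + 32·3 + 7·1 + 8·3 + 23·3 = 407
Q: 13·1 + 26·4 + 26·2 + 27·2 + 32·4 + 7·0 + 8·0 + 23·0 = 351
R: 13·4 + 26·3 + 26·0 + 27·0 + 32·1 + 7·2 + 8·1 + 23·4 = 276
S: 13·2 + 26·2 + 26·1 + 27·4 + 32·2 + 7·4 + 8·2 + 23·2 = 366
P: 13·3 + 26·0 + 26·3 + 27·1 + 32·0 + 7·3 + 8·4 + 23·1 = 220
T has the highest Borda score (407).

T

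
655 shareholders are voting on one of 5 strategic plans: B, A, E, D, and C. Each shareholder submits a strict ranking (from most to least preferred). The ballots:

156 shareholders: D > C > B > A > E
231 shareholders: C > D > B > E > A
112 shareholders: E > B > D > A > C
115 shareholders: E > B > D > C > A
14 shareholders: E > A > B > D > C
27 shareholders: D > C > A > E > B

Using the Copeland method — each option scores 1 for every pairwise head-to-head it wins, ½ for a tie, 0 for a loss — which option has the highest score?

B: beats A and E; loses to D and C → score 2.
A: loses to B, E, D, and C → score 0.
E: beats A; loses to B, D, and C → score 1.
D: beats B, A, E, and C → score 4.
C: beats B, A, and E; loses to D → score 3.
D has the best pairwise record.

D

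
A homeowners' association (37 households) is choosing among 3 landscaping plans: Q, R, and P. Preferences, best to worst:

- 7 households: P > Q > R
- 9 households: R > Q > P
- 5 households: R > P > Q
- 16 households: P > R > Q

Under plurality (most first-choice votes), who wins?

First-place votes: Q 0, R 14, P 23.
P has the most first-place votes.

P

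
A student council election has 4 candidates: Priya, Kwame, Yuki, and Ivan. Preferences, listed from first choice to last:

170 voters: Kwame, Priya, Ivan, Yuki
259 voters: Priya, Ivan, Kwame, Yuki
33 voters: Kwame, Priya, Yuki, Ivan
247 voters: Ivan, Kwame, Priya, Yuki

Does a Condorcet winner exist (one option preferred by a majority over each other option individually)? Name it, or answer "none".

Checking pairwise contests:
Kwame beats Priya 450–259.
Ivan beats Kwame 506–203.
Priya beats Yuki 709–0.
Priya beats Ivan 462–247.
Every option loses at least one head-to-head, so there is no Condorcet winner.

none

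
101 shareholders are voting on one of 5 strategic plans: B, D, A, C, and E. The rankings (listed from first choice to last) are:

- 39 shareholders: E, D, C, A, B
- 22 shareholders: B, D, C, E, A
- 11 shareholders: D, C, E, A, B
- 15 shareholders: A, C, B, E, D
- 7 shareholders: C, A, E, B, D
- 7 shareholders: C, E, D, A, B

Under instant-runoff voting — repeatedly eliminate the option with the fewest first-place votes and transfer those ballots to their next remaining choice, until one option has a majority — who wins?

C

Round 1: B 22, D 11, A 15, C 14, E 39. Eliminate D.
Round 2: B 22, A 15, C 25, E 39. Eliminate A.
Round 3: B 22, C 40, E 39. Eliminate B.
Round 4: C 62, E 39. C has a majority.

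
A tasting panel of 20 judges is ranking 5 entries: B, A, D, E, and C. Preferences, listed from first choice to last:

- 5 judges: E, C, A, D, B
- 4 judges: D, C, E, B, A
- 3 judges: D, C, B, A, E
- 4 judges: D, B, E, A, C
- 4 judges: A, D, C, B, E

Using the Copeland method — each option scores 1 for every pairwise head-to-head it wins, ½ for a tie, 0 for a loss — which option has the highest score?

B: beats A and E; loses to D and C → score 2.
A: loses to B, D, E, and C → score 0.
D: beats B, A, E, and C → score 4.
E: beats A; loses to B, D, and C → score 1.
C: beats B, A, and E; loses to D → score 3.
D has the best pairwise record.

D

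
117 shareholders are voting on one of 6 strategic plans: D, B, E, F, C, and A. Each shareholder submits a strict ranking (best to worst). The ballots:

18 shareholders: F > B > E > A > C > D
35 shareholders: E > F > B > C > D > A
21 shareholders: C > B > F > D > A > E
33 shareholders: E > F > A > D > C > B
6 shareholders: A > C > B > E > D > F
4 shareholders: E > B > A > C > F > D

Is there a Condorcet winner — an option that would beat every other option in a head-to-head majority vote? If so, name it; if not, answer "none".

E

E vs D: 96–21 for E.
E vs B: 72–45 for E.
E vs F: 78–39 for E.
E vs C: 90–27 for E.
E vs A: 90–27 for E.
E beats every other option head-to-head.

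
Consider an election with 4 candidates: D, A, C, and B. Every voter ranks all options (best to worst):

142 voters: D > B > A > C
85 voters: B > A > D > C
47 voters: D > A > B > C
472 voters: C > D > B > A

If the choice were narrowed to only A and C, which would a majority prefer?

Voters preferring A to C: 274; preferring C to A: 472.
C wins the head-to-head.

C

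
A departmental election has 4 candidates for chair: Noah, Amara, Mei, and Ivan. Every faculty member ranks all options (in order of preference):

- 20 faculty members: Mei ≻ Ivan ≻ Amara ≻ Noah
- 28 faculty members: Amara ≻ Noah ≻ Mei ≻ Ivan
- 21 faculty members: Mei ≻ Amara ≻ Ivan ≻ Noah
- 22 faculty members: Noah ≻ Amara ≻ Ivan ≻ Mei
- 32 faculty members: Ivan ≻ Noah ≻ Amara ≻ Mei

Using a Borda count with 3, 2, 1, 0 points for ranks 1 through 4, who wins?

Noah: 20·0 + 28·2 + 21·0 + 22·3 + 32·2 = 186
Amara: 20·1 + 28·3 + 21·2 + 22·2 + 32·1 = 222
Mei: 20·3 + 28·1 + 21·3 + 22·0 + 32·0 = 151
Ivan: 20·2 + 28·0 + 21·1 + 22·1 + 32·3 = 179
Amara has the highest Borda score (222).

Amara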